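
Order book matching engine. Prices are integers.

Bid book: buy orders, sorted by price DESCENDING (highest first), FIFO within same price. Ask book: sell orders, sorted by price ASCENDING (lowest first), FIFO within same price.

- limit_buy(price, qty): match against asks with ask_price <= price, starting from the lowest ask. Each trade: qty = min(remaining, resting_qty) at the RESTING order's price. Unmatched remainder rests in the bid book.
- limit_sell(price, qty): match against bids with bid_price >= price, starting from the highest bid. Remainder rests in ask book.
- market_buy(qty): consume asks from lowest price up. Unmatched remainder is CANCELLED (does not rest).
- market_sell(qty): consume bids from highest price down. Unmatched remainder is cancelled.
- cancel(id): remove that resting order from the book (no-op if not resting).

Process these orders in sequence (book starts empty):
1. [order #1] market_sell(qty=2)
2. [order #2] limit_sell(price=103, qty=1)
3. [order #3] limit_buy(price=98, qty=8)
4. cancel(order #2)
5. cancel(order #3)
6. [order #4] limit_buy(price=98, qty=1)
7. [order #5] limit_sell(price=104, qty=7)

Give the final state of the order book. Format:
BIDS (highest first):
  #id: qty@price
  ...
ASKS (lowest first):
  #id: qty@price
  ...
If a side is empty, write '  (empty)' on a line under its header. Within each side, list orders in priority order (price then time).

After op 1 [order #1] market_sell(qty=2): fills=none; bids=[-] asks=[-]
After op 2 [order #2] limit_sell(price=103, qty=1): fills=none; bids=[-] asks=[#2:1@103]
After op 3 [order #3] limit_buy(price=98, qty=8): fills=none; bids=[#3:8@98] asks=[#2:1@103]
After op 4 cancel(order #2): fills=none; bids=[#3:8@98] asks=[-]
After op 5 cancel(order #3): fills=none; bids=[-] asks=[-]
After op 6 [order #4] limit_buy(price=98, qty=1): fills=none; bids=[#4:1@98] asks=[-]
After op 7 [order #5] limit_sell(price=104, qty=7): fills=none; bids=[#4:1@98] asks=[#5:7@104]

Answer: BIDS (highest first):
  #4: 1@98
ASKS (lowest first):
  #5: 7@104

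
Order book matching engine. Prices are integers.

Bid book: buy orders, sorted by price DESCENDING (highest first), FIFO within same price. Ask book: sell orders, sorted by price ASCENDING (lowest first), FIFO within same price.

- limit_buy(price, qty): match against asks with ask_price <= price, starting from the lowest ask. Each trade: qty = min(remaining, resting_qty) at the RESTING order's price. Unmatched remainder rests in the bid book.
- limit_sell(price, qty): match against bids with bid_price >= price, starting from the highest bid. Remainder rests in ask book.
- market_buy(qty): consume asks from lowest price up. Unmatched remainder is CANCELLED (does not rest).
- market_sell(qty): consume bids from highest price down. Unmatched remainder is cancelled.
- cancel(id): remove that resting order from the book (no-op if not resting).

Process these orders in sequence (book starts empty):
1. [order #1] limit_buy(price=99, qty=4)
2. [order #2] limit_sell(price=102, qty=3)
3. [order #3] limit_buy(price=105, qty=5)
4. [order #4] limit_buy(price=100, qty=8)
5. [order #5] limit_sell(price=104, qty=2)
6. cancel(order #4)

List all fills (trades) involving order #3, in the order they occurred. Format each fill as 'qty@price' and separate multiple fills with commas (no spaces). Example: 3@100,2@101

After op 1 [order #1] limit_buy(price=99, qty=4): fills=none; bids=[#1:4@99] asks=[-]
After op 2 [order #2] limit_sell(price=102, qty=3): fills=none; bids=[#1:4@99] asks=[#2:3@102]
After op 3 [order #3] limit_buy(price=105, qty=5): fills=#3x#2:3@102; bids=[#3:2@105 #1:4@99] asks=[-]
After op 4 [order #4] limit_buy(price=100, qty=8): fills=none; bids=[#3:2@105 #4:8@100 #1:4@99] asks=[-]
After op 5 [order #5] limit_sell(price=104, qty=2): fills=#3x#5:2@105; bids=[#4:8@100 #1:4@99] asks=[-]
After op 6 cancel(order #4): fills=none; bids=[#1:4@99] asks=[-]

Answer: 3@102,2@105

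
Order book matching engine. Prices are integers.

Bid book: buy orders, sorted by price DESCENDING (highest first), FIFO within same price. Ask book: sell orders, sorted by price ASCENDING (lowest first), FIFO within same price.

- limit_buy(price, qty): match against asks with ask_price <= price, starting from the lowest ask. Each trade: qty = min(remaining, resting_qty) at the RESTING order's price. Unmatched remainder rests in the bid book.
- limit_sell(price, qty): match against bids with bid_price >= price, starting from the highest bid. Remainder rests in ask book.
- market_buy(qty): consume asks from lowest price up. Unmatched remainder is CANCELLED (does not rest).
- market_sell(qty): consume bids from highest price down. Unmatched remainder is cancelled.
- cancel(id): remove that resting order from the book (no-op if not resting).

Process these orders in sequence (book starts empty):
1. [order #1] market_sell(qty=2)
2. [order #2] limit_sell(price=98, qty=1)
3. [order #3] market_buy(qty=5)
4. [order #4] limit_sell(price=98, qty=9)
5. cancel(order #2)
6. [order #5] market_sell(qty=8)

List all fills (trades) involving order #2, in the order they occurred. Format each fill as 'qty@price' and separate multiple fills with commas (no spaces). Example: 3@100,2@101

Answer: 1@98

Derivation:
After op 1 [order #1] market_sell(qty=2): fills=none; bids=[-] asks=[-]
After op 2 [order #2] limit_sell(price=98, qty=1): fills=none; bids=[-] asks=[#2:1@98]
After op 3 [order #3] market_buy(qty=5): fills=#3x#2:1@98; bids=[-] asks=[-]
After op 4 [order #4] limit_sell(price=98, qty=9): fills=none; bids=[-] asks=[#4:9@98]
After op 5 cancel(order #2): fills=none; bids=[-] asks=[#4:9@98]
After op 6 [order #5] market_sell(qty=8): fills=none; bids=[-] asks=[#4:9@98]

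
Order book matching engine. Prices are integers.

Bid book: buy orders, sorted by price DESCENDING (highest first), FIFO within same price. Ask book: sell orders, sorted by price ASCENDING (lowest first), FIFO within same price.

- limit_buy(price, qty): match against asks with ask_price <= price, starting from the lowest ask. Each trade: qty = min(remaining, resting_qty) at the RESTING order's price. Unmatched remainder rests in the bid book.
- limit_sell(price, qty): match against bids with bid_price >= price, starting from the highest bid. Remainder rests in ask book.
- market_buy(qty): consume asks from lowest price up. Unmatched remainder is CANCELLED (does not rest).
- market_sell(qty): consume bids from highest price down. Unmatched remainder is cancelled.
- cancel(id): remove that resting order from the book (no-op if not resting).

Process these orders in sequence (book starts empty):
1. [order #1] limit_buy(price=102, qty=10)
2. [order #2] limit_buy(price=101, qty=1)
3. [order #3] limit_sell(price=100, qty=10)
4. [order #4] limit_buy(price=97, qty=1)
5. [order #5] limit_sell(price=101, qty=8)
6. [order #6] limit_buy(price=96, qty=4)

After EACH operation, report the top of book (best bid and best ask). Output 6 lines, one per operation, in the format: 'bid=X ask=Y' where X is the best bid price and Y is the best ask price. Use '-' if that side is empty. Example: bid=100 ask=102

After op 1 [order #1] limit_buy(price=102, qty=10): fills=none; bids=[#1:10@102] asks=[-]
After op 2 [order #2] limit_buy(price=101, qty=1): fills=none; bids=[#1:10@102 #2:1@101] asks=[-]
After op 3 [order #3] limit_sell(price=100, qty=10): fills=#1x#3:10@102; bids=[#2:1@101] asks=[-]
After op 4 [order #4] limit_buy(price=97, qty=1): fills=none; bids=[#2:1@101 #4:1@97] asks=[-]
After op 5 [order #5] limit_sell(price=101, qty=8): fills=#2x#5:1@101; bids=[#4:1@97] asks=[#5:7@101]
After op 6 [order #6] limit_buy(price=96, qty=4): fills=none; bids=[#4:1@97 #6:4@96] asks=[#5:7@101]

Answer: bid=102 ask=-
bid=102 ask=-
bid=101 ask=-
bid=101 ask=-
bid=97 ask=101
bid=97 ask=101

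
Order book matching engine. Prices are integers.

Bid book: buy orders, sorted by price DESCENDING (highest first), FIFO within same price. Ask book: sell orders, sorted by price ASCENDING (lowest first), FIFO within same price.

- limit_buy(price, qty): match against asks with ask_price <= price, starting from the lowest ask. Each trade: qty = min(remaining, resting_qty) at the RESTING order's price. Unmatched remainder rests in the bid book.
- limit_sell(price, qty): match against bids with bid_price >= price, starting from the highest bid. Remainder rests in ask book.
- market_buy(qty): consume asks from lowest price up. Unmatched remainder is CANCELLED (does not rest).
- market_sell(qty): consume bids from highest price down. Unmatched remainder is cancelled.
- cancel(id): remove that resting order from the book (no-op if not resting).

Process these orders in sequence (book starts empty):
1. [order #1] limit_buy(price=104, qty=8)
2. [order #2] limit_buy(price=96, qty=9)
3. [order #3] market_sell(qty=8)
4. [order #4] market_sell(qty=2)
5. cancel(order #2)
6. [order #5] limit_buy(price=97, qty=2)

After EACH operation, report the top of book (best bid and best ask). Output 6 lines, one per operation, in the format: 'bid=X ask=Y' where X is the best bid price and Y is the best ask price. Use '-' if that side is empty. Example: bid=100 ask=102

Answer: bid=104 ask=-
bid=104 ask=-
bid=96 ask=-
bid=96 ask=-
bid=- ask=-
bid=97 ask=-

Derivation:
After op 1 [order #1] limit_buy(price=104, qty=8): fills=none; bids=[#1:8@104] asks=[-]
After op 2 [order #2] limit_buy(price=96, qty=9): fills=none; bids=[#1:8@104 #2:9@96] asks=[-]
After op 3 [order #3] market_sell(qty=8): fills=#1x#3:8@104; bids=[#2:9@96] asks=[-]
After op 4 [order #4] market_sell(qty=2): fills=#2x#4:2@96; bids=[#2:7@96] asks=[-]
After op 5 cancel(order #2): fills=none; bids=[-] asks=[-]
After op 6 [order #5] limit_buy(price=97, qty=2): fills=none; bids=[#5:2@97] asks=[-]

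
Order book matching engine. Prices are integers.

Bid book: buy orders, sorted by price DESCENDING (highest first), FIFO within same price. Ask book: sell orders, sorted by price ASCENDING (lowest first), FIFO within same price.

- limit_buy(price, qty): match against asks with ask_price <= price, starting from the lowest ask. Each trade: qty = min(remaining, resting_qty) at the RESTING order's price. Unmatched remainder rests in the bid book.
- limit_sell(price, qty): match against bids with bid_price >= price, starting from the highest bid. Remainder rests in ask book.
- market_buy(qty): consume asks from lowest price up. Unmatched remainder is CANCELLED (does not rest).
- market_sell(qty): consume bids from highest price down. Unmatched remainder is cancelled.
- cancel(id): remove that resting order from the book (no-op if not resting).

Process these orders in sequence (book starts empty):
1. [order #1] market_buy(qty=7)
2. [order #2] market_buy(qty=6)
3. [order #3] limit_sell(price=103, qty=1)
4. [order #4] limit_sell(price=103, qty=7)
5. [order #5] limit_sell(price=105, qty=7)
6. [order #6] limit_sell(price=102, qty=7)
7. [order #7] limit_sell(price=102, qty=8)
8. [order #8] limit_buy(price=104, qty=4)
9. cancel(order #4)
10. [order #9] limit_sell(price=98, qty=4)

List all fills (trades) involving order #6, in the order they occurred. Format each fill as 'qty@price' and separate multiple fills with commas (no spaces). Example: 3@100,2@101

After op 1 [order #1] market_buy(qty=7): fills=none; bids=[-] asks=[-]
After op 2 [order #2] market_buy(qty=6): fills=none; bids=[-] asks=[-]
After op 3 [order #3] limit_sell(price=103, qty=1): fills=none; bids=[-] asks=[#3:1@103]
After op 4 [order #4] limit_sell(price=103, qty=7): fills=none; bids=[-] asks=[#3:1@103 #4:7@103]
After op 5 [order #5] limit_sell(price=105, qty=7): fills=none; bids=[-] asks=[#3:1@103 #4:7@103 #5:7@105]
After op 6 [order #6] limit_sell(price=102, qty=7): fills=none; bids=[-] asks=[#6:7@102 #3:1@103 #4:7@103 #5:7@105]
After op 7 [order #7] limit_sell(price=102, qty=8): fills=none; bids=[-] asks=[#6:7@102 #7:8@102 #3:1@103 #4:7@103 #5:7@105]
After op 8 [order #8] limit_buy(price=104, qty=4): fills=#8x#6:4@102; bids=[-] asks=[#6:3@102 #7:8@102 #3:1@103 #4:7@103 #5:7@105]
After op 9 cancel(order #4): fills=none; bids=[-] asks=[#6:3@102 #7:8@102 #3:1@103 #5:7@105]
After op 10 [order #9] limit_sell(price=98, qty=4): fills=none; bids=[-] asks=[#9:4@98 #6:3@102 #7:8@102 #3:1@103 #5:7@105]

Answer: 4@102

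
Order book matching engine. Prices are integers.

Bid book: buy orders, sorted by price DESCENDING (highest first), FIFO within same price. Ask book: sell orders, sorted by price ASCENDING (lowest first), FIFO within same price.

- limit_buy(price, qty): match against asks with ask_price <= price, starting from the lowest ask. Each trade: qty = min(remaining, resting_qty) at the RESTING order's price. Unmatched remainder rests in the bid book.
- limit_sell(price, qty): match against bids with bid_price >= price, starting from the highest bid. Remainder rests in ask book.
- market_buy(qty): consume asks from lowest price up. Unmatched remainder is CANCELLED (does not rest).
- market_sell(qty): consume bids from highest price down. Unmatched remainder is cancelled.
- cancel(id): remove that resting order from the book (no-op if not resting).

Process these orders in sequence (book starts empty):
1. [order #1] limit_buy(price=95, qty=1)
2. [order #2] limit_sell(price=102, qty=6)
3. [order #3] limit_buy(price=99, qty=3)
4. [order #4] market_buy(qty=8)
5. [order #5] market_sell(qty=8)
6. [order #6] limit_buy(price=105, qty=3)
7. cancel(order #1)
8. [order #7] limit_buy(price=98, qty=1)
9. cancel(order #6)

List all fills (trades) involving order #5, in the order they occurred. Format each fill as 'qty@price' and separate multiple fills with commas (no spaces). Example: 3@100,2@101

Answer: 3@99,1@95

Derivation:
After op 1 [order #1] limit_buy(price=95, qty=1): fills=none; bids=[#1:1@95] asks=[-]
After op 2 [order #2] limit_sell(price=102, qty=6): fills=none; bids=[#1:1@95] asks=[#2:6@102]
After op 3 [order #3] limit_buy(price=99, qty=3): fills=none; bids=[#3:3@99 #1:1@95] asks=[#2:6@102]
After op 4 [order #4] market_buy(qty=8): fills=#4x#2:6@102; bids=[#3:3@99 #1:1@95] asks=[-]
After op 5 [order #5] market_sell(qty=8): fills=#3x#5:3@99 #1x#5:1@95; bids=[-] asks=[-]
After op 6 [order #6] limit_buy(price=105, qty=3): fills=none; bids=[#6:3@105] asks=[-]
After op 7 cancel(order #1): fills=none; bids=[#6:3@105] asks=[-]
After op 8 [order #7] limit_buy(price=98, qty=1): fills=none; bids=[#6:3@105 #7:1@98] asks=[-]
After op 9 cancel(order #6): fills=none; bids=[#7:1@98] asks=[-]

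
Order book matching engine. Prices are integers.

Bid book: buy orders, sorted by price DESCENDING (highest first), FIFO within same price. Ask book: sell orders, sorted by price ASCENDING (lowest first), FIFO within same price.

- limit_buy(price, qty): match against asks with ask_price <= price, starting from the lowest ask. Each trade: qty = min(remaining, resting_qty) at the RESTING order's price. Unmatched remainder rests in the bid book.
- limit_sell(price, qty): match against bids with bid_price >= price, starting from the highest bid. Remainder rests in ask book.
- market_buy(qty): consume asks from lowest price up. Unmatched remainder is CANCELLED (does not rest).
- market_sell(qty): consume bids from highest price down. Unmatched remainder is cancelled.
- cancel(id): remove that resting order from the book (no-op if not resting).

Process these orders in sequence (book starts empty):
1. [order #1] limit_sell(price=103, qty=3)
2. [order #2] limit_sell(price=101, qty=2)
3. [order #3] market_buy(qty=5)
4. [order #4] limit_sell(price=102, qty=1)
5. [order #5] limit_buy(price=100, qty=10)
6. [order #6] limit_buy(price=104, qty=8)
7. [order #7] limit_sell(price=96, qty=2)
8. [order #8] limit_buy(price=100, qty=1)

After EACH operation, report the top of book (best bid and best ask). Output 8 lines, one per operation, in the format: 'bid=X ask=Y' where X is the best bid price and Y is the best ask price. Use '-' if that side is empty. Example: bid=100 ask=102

Answer: bid=- ask=103
bid=- ask=101
bid=- ask=-
bid=- ask=102
bid=100 ask=102
bid=104 ask=-
bid=104 ask=-
bid=104 ask=-

Derivation:
After op 1 [order #1] limit_sell(price=103, qty=3): fills=none; bids=[-] asks=[#1:3@103]
After op 2 [order #2] limit_sell(price=101, qty=2): fills=none; bids=[-] asks=[#2:2@101 #1:3@103]
After op 3 [order #3] market_buy(qty=5): fills=#3x#2:2@101 #3x#1:3@103; bids=[-] asks=[-]
After op 4 [order #4] limit_sell(price=102, qty=1): fills=none; bids=[-] asks=[#4:1@102]
After op 5 [order #5] limit_buy(price=100, qty=10): fills=none; bids=[#5:10@100] asks=[#4:1@102]
After op 6 [order #6] limit_buy(price=104, qty=8): fills=#6x#4:1@102; bids=[#6:7@104 #5:10@100] asks=[-]
After op 7 [order #7] limit_sell(price=96, qty=2): fills=#6x#7:2@104; bids=[#6:5@104 #5:10@100] asks=[-]
After op 8 [order #8] limit_buy(price=100, qty=1): fills=none; bids=[#6:5@104 #5:10@100 #8:1@100] asks=[-]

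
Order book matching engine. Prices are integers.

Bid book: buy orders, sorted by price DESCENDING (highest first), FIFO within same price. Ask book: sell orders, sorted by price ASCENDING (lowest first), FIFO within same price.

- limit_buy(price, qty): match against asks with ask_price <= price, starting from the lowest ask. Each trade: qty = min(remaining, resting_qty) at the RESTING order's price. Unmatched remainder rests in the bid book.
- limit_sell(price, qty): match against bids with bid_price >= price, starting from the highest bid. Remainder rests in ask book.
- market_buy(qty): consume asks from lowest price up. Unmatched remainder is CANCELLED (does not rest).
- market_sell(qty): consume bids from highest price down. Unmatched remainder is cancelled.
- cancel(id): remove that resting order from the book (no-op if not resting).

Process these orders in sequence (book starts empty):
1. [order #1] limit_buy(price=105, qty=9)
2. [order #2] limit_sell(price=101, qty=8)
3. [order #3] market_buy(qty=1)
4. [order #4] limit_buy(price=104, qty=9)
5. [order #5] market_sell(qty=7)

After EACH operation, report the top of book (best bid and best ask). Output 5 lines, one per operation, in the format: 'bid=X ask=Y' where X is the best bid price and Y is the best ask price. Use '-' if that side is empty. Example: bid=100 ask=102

After op 1 [order #1] limit_buy(price=105, qty=9): fills=none; bids=[#1:9@105] asks=[-]
After op 2 [order #2] limit_sell(price=101, qty=8): fills=#1x#2:8@105; bids=[#1:1@105] asks=[-]
After op 3 [order #3] market_buy(qty=1): fills=none; bids=[#1:1@105] asks=[-]
After op 4 [order #4] limit_buy(price=104, qty=9): fills=none; bids=[#1:1@105 #4:9@104] asks=[-]
After op 5 [order #5] market_sell(qty=7): fills=#1x#5:1@105 #4x#5:6@104; bids=[#4:3@104] asks=[-]

Answer: bid=105 ask=-
bid=105 ask=-
bid=105 ask=-
bid=105 ask=-
bid=104 ask=-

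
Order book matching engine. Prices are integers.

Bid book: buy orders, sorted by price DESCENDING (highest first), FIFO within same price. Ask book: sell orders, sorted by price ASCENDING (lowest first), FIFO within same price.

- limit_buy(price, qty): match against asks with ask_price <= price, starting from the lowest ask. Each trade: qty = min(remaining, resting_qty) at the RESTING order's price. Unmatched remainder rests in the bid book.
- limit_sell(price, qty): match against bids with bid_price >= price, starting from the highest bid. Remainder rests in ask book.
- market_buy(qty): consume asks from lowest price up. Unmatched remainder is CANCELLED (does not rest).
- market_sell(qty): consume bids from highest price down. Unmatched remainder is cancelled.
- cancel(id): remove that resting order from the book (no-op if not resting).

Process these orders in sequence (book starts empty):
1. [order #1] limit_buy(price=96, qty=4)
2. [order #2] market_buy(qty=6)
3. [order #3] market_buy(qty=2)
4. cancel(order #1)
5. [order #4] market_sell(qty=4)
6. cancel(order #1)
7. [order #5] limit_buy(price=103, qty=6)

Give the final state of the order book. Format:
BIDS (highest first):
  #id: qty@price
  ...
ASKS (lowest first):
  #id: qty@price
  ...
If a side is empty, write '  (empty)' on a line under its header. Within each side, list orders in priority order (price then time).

Answer: BIDS (highest first):
  #5: 6@103
ASKS (lowest first):
  (empty)

Derivation:
After op 1 [order #1] limit_buy(price=96, qty=4): fills=none; bids=[#1:4@96] asks=[-]
After op 2 [order #2] market_buy(qty=6): fills=none; bids=[#1:4@96] asks=[-]
After op 3 [order #3] market_buy(qty=2): fills=none; bids=[#1:4@96] asks=[-]
After op 4 cancel(order #1): fills=none; bids=[-] asks=[-]
After op 5 [order #4] market_sell(qty=4): fills=none; bids=[-] asks=[-]
After op 6 cancel(order #1): fills=none; bids=[-] asks=[-]
After op 7 [order #5] limit_buy(price=103, qty=6): fills=none; bids=[#5:6@103] asks=[-]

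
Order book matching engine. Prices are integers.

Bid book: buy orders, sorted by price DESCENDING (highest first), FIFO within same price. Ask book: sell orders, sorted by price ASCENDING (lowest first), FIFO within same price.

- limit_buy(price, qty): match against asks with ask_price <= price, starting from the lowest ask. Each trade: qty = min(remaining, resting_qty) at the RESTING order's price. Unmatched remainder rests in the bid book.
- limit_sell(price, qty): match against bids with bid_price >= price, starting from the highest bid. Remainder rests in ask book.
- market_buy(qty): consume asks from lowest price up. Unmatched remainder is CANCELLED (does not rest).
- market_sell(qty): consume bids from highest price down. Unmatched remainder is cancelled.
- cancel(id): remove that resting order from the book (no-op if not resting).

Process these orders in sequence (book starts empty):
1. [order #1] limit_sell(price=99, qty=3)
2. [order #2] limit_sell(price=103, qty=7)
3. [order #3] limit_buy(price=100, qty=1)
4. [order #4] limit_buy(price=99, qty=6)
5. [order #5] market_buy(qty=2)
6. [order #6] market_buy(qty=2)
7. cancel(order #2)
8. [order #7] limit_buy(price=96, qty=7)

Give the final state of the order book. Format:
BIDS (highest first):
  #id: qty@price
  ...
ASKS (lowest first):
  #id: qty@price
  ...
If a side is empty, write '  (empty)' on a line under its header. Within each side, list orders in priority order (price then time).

Answer: BIDS (highest first):
  #4: 4@99
  #7: 7@96
ASKS (lowest first):
  (empty)

Derivation:
After op 1 [order #1] limit_sell(price=99, qty=3): fills=none; bids=[-] asks=[#1:3@99]
After op 2 [order #2] limit_sell(price=103, qty=7): fills=none; bids=[-] asks=[#1:3@99 #2:7@103]
After op 3 [order #3] limit_buy(price=100, qty=1): fills=#3x#1:1@99; bids=[-] asks=[#1:2@99 #2:7@103]
After op 4 [order #4] limit_buy(price=99, qty=6): fills=#4x#1:2@99; bids=[#4:4@99] asks=[#2:7@103]
After op 5 [order #5] market_buy(qty=2): fills=#5x#2:2@103; bids=[#4:4@99] asks=[#2:5@103]
After op 6 [order #6] market_buy(qty=2): fills=#6x#2:2@103; bids=[#4:4@99] asks=[#2:3@103]
After op 7 cancel(order #2): fills=none; bids=[#4:4@99] asks=[-]
After op 8 [order #7] limit_buy(price=96, qty=7): fills=none; bids=[#4:4@99 #7:7@96] asks=[-]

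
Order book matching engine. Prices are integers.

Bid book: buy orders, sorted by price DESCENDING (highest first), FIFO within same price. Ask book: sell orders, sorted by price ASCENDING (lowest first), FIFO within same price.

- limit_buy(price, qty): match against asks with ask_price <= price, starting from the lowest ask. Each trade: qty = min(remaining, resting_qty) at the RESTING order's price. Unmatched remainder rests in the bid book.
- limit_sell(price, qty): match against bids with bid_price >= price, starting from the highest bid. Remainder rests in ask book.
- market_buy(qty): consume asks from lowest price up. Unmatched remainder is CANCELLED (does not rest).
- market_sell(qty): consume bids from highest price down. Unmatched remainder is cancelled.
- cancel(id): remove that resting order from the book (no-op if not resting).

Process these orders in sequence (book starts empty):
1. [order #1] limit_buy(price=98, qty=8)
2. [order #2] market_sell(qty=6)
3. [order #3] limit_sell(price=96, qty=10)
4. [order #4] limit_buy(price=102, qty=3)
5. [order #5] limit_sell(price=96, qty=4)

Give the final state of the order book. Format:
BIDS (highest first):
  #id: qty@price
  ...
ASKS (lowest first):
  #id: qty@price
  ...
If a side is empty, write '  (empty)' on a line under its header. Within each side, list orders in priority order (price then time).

After op 1 [order #1] limit_buy(price=98, qty=8): fills=none; bids=[#1:8@98] asks=[-]
After op 2 [order #2] market_sell(qty=6): fills=#1x#2:6@98; bids=[#1:2@98] asks=[-]
After op 3 [order #3] limit_sell(price=96, qty=10): fills=#1x#3:2@98; bids=[-] asks=[#3:8@96]
After op 4 [order #4] limit_buy(price=102, qty=3): fills=#4x#3:3@96; bids=[-] asks=[#3:5@96]
After op 5 [order #5] limit_sell(price=96, qty=4): fills=none; bids=[-] asks=[#3:5@96 #5:4@96]

Answer: BIDS (highest first):
  (empty)
ASKS (lowest first):
  #3: 5@96
  #5: 4@96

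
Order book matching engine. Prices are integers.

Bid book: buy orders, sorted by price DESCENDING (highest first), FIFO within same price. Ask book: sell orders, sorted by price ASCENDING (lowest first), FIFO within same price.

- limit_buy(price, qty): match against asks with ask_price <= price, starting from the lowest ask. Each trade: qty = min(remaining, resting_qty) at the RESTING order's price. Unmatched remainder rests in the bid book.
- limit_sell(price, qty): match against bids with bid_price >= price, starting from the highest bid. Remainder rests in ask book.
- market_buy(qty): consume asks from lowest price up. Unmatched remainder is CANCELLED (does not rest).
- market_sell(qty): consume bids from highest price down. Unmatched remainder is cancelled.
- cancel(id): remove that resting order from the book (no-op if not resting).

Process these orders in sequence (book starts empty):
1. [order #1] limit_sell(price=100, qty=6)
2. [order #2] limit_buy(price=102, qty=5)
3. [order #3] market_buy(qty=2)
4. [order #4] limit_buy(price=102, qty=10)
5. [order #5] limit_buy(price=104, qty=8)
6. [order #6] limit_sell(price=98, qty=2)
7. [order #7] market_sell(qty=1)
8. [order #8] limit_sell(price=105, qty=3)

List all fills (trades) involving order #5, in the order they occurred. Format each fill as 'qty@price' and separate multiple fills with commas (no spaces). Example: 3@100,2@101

Answer: 2@104,1@104

Derivation:
After op 1 [order #1] limit_sell(price=100, qty=6): fills=none; bids=[-] asks=[#1:6@100]
After op 2 [order #2] limit_buy(price=102, qty=5): fills=#2x#1:5@100; bids=[-] asks=[#1:1@100]
After op 3 [order #3] market_buy(qty=2): fills=#3x#1:1@100; bids=[-] asks=[-]
After op 4 [order #4] limit_buy(price=102, qty=10): fills=none; bids=[#4:10@102] asks=[-]
After op 5 [order #5] limit_buy(price=104, qty=8): fills=none; bids=[#5:8@104 #4:10@102] asks=[-]
After op 6 [order #6] limit_sell(price=98, qty=2): fills=#5x#6:2@104; bids=[#5:6@104 #4:10@102] asks=[-]
After op 7 [order #7] market_sell(qty=1): fills=#5x#7:1@104; bids=[#5:5@104 #4:10@102] asks=[-]
After op 8 [order #8] limit_sell(price=105, qty=3): fills=none; bids=[#5:5@104 #4:10@102] asks=[#8:3@105]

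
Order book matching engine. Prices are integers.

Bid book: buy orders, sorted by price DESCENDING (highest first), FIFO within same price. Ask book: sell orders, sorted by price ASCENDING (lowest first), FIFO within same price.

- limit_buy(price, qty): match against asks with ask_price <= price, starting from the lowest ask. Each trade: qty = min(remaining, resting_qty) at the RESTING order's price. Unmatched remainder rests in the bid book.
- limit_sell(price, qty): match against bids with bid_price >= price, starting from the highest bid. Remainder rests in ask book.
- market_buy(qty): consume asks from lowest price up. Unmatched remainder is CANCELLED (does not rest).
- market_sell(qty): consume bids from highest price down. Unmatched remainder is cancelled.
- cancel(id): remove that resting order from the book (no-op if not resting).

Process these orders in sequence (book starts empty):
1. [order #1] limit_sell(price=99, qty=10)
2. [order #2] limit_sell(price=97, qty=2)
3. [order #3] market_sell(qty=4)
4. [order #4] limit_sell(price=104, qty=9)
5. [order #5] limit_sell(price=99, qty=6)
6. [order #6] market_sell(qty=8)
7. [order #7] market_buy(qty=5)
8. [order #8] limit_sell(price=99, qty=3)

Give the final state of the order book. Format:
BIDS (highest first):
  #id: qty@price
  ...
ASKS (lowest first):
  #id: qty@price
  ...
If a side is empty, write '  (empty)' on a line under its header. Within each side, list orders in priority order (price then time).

Answer: BIDS (highest first):
  (empty)
ASKS (lowest first):
  #1: 7@99
  #5: 6@99
  #8: 3@99
  #4: 9@104

Derivation:
After op 1 [order #1] limit_sell(price=99, qty=10): fills=none; bids=[-] asks=[#1:10@99]
After op 2 [order #2] limit_sell(price=97, qty=2): fills=none; bids=[-] asks=[#2:2@97 #1:10@99]
After op 3 [order #3] market_sell(qty=4): fills=none; bids=[-] asks=[#2:2@97 #1:10@99]
After op 4 [order #4] limit_sell(price=104, qty=9): fills=none; bids=[-] asks=[#2:2@97 #1:10@99 #4:9@104]
After op 5 [order #5] limit_sell(price=99, qty=6): fills=none; bids=[-] asks=[#2:2@97 #1:10@99 #5:6@99 #4:9@104]
After op 6 [order #6] market_sell(qty=8): fills=none; bids=[-] asks=[#2:2@97 #1:10@99 #5:6@99 #4:9@104]
After op 7 [order #7] market_buy(qty=5): fills=#7x#2:2@97 #7x#1:3@99; bids=[-] asks=[#1:7@99 #5:6@99 #4:9@104]
After op 8 [order #8] limit_sell(price=99, qty=3): fills=none; bids=[-] asks=[#1:7@99 #5:6@99 #8:3@99 #4:9@104]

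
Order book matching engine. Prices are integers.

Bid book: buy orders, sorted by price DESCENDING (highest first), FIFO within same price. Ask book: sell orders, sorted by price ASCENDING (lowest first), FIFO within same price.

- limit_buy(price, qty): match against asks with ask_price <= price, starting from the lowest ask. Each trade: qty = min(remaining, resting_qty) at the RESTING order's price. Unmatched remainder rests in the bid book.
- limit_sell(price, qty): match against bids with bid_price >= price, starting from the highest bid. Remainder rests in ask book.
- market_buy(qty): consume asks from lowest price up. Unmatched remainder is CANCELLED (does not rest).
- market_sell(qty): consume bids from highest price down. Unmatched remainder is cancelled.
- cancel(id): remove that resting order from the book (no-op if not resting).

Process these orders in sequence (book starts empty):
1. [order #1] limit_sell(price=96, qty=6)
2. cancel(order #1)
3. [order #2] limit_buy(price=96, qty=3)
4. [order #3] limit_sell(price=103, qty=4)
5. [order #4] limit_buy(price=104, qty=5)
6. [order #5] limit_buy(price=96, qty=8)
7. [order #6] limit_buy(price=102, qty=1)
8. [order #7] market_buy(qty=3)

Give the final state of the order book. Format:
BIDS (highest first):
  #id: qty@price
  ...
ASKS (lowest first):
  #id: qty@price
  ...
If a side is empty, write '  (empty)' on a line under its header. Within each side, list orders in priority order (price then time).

After op 1 [order #1] limit_sell(price=96, qty=6): fills=none; bids=[-] asks=[#1:6@96]
After op 2 cancel(order #1): fills=none; bids=[-] asks=[-]
After op 3 [order #2] limit_buy(price=96, qty=3): fills=none; bids=[#2:3@96] asks=[-]
After op 4 [order #3] limit_sell(price=103, qty=4): fills=none; bids=[#2:3@96] asks=[#3:4@103]
After op 5 [order #4] limit_buy(price=104, qty=5): fills=#4x#3:4@103; bids=[#4:1@104 #2:3@96] asks=[-]
After op 6 [order #5] limit_buy(price=96, qty=8): fills=none; bids=[#4:1@104 #2:3@96 #5:8@96] asks=[-]
After op 7 [order #6] limit_buy(price=102, qty=1): fills=none; bids=[#4:1@104 #6:1@102 #2:3@96 #5:8@96] asks=[-]
After op 8 [order #7] market_buy(qty=3): fills=none; bids=[#4:1@104 #6:1@102 #2:3@96 #5:8@96] asks=[-]

Answer: BIDS (highest first):
  #4: 1@104
  #6: 1@102
  #2: 3@96
  #5: 8@96
ASKS (lowest first):
  (empty)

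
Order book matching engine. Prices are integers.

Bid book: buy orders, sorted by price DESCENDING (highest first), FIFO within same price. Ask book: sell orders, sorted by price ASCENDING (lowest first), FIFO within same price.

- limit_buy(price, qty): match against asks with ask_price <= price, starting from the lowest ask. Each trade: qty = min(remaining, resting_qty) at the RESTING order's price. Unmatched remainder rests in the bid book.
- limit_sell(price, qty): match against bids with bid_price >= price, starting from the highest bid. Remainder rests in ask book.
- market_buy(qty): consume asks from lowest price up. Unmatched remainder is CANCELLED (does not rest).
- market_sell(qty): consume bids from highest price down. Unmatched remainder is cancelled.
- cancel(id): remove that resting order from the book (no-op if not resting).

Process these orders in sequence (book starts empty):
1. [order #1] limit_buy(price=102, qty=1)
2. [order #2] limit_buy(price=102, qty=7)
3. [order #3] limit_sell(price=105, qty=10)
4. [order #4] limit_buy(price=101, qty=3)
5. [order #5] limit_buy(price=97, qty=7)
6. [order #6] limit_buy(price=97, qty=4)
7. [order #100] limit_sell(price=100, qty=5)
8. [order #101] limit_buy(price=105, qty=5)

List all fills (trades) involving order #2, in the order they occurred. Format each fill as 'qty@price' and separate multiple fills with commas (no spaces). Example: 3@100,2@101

Answer: 4@102

Derivation:
After op 1 [order #1] limit_buy(price=102, qty=1): fills=none; bids=[#1:1@102] asks=[-]
After op 2 [order #2] limit_buy(price=102, qty=7): fills=none; bids=[#1:1@102 #2:7@102] asks=[-]
After op 3 [order #3] limit_sell(price=105, qty=10): fills=none; bids=[#1:1@102 #2:7@102] asks=[#3:10@105]
After op 4 [order #4] limit_buy(price=101, qty=3): fills=none; bids=[#1:1@102 #2:7@102 #4:3@101] asks=[#3:10@105]
After op 5 [order #5] limit_buy(price=97, qty=7): fills=none; bids=[#1:1@102 #2:7@102 #4:3@101 #5:7@97] asks=[#3:10@105]
After op 6 [order #6] limit_buy(price=97, qty=4): fills=none; bids=[#1:1@102 #2:7@102 #4:3@101 #5:7@97 #6:4@97] asks=[#3:10@105]
After op 7 [order #100] limit_sell(price=100, qty=5): fills=#1x#100:1@102 #2x#100:4@102; bids=[#2:3@102 #4:3@101 #5:7@97 #6:4@97] asks=[#3:10@105]
After op 8 [order #101] limit_buy(price=105, qty=5): fills=#101x#3:5@105; bids=[#2:3@102 #4:3@101 #5:7@97 #6:4@97] asks=[#3:5@105]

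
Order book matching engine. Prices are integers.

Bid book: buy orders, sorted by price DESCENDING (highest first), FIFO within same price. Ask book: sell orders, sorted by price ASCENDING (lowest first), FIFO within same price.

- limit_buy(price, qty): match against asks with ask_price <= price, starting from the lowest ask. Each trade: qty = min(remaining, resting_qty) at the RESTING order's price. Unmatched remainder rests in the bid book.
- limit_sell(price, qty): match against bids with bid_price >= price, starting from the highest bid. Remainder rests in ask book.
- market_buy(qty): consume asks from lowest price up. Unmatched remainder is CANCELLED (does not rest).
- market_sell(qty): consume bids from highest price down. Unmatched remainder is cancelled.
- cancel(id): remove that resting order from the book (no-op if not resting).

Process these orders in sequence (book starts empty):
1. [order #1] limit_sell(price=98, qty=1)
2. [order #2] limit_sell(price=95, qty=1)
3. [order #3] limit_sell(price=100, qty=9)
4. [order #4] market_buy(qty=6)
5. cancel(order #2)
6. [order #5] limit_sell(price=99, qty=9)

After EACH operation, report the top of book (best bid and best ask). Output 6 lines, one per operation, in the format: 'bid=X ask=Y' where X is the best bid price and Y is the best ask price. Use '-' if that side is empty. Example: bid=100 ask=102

Answer: bid=- ask=98
bid=- ask=95
bid=- ask=95
bid=- ask=100
bid=- ask=100
bid=- ask=99

Derivation:
After op 1 [order #1] limit_sell(price=98, qty=1): fills=none; bids=[-] asks=[#1:1@98]
After op 2 [order #2] limit_sell(price=95, qty=1): fills=none; bids=[-] asks=[#2:1@95 #1:1@98]
After op 3 [order #3] limit_sell(price=100, qty=9): fills=none; bids=[-] asks=[#2:1@95 #1:1@98 #3:9@100]
After op 4 [order #4] market_buy(qty=6): fills=#4x#2:1@95 #4x#1:1@98 #4x#3:4@100; bids=[-] asks=[#3:5@100]
After op 5 cancel(order #2): fills=none; bids=[-] asks=[#3:5@100]
After op 6 [order #5] limit_sell(price=99, qty=9): fills=none; bids=[-] asks=[#5:9@99 #3:5@100]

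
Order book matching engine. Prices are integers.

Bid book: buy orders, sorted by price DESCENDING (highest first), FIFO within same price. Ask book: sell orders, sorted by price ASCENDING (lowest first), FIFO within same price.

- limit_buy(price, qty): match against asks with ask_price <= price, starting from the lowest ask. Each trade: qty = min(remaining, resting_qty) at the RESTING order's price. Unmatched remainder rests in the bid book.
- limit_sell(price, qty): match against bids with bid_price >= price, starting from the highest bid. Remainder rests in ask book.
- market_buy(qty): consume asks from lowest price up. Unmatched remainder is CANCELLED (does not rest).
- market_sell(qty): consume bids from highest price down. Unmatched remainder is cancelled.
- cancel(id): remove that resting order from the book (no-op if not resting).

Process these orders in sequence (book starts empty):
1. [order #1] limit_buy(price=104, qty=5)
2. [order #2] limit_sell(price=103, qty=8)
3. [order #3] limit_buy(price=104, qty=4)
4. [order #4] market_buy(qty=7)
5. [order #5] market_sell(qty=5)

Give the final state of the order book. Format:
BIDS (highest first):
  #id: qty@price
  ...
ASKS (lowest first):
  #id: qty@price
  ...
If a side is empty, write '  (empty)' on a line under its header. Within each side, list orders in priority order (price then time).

After op 1 [order #1] limit_buy(price=104, qty=5): fills=none; bids=[#1:5@104] asks=[-]
After op 2 [order #2] limit_sell(price=103, qty=8): fills=#1x#2:5@104; bids=[-] asks=[#2:3@103]
After op 3 [order #3] limit_buy(price=104, qty=4): fills=#3x#2:3@103; bids=[#3:1@104] asks=[-]
After op 4 [order #4] market_buy(qty=7): fills=none; bids=[#3:1@104] asks=[-]
After op 5 [order #5] market_sell(qty=5): fills=#3x#5:1@104; bids=[-] asks=[-]

Answer: BIDS (highest first):
  (empty)
ASKS (lowest first):
  (empty)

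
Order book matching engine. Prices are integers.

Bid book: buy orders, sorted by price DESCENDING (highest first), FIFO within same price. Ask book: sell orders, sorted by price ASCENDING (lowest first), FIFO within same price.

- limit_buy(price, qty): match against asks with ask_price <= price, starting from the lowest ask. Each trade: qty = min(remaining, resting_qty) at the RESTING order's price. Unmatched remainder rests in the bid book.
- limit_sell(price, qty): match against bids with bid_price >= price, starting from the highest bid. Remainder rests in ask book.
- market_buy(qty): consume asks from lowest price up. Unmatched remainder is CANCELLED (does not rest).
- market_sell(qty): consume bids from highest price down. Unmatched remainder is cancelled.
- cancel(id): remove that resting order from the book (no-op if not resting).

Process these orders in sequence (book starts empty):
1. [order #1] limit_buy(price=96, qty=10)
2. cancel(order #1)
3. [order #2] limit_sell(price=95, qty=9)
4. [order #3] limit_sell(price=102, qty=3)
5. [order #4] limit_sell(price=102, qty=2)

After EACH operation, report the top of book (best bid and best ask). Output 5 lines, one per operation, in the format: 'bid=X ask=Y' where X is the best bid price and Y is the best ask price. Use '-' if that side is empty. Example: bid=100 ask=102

Answer: bid=96 ask=-
bid=- ask=-
bid=- ask=95
bid=- ask=95
bid=- ask=95

Derivation:
After op 1 [order #1] limit_buy(price=96, qty=10): fills=none; bids=[#1:10@96] asks=[-]
After op 2 cancel(order #1): fills=none; bids=[-] asks=[-]
After op 3 [order #2] limit_sell(price=95, qty=9): fills=none; bids=[-] asks=[#2:9@95]
After op 4 [order #3] limit_sell(price=102, qty=3): fills=none; bids=[-] asks=[#2:9@95 #3:3@102]
After op 5 [order #4] limit_sell(price=102, qty=2): fills=none; bids=[-] asks=[#2:9@95 #3:3@102 #4:2@102]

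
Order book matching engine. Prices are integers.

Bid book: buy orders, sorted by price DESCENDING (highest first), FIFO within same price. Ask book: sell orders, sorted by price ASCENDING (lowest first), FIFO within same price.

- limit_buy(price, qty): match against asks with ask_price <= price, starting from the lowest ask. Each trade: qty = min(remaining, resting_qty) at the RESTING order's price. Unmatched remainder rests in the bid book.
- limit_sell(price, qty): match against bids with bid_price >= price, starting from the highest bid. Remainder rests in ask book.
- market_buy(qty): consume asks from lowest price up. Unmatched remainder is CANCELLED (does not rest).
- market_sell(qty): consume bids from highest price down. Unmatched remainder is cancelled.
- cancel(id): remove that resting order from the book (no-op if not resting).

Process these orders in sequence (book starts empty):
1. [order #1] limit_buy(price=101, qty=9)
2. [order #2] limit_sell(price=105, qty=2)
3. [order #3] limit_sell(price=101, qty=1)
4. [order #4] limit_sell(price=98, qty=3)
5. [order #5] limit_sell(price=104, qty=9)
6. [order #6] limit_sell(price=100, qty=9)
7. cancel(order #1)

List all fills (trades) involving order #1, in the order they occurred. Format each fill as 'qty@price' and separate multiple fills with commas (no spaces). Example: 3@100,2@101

After op 1 [order #1] limit_buy(price=101, qty=9): fills=none; bids=[#1:9@101] asks=[-]
After op 2 [order #2] limit_sell(price=105, qty=2): fills=none; bids=[#1:9@101] asks=[#2:2@105]
After op 3 [order #3] limit_sell(price=101, qty=1): fills=#1x#3:1@101; bids=[#1:8@101] asks=[#2:2@105]
After op 4 [order #4] limit_sell(price=98, qty=3): fills=#1x#4:3@101; bids=[#1:5@101] asks=[#2:2@105]
After op 5 [order #5] limit_sell(price=104, qty=9): fills=none; bids=[#1:5@101] asks=[#5:9@104 #2:2@105]
After op 6 [order #6] limit_sell(price=100, qty=9): fills=#1x#6:5@101; bids=[-] asks=[#6:4@100 #5:9@104 #2:2@105]
After op 7 cancel(order #1): fills=none; bids=[-] asks=[#6:4@100 #5:9@104 #2:2@105]

Answer: 1@101,3@101,5@101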